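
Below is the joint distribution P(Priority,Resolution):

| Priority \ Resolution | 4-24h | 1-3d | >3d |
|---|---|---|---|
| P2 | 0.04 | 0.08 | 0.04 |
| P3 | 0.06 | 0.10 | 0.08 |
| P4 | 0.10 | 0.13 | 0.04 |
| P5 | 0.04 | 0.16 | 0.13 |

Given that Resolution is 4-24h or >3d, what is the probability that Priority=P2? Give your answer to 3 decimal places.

P(Resolution=4-24h) = 0.04 + 0.06 + 0.10 + 0.04 = 0.24.
P(Resolution=>3d) = 0.04 + 0.08 + 0.04 + 0.13 = 0.29.
P(Resolution ∈ {4-24h, >3d}) = 0.24 + 0.29 = 0.53; P(Priority=P2, Resolution ∈ {4-24h, >3d}) = 0.04 + 0.04 = 0.08.
P(Priority=P2 | Resolution ∈ {4-24h, >3d}) = 0.08/0.53 = 0.151.

0.151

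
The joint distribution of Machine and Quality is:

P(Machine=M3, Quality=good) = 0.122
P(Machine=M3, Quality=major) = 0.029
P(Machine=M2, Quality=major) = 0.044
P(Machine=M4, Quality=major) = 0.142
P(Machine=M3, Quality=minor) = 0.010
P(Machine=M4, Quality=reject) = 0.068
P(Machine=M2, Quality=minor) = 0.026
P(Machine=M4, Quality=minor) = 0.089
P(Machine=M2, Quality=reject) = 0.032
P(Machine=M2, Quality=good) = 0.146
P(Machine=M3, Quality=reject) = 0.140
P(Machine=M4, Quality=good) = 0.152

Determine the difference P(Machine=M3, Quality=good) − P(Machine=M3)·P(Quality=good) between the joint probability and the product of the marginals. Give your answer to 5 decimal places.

P(Machine=M3) = 0.122 + 0.010 + 0.029 + 0.140 = 0.301.
P(Quality=good) = 0.146 + 0.122 + 0.152 = 0.420.
P(Machine=M3, Quality=good) − P(Machine=M3)P(Quality=good) = 0.122 − 0.301×0.420 = -0.00442.

-0.00442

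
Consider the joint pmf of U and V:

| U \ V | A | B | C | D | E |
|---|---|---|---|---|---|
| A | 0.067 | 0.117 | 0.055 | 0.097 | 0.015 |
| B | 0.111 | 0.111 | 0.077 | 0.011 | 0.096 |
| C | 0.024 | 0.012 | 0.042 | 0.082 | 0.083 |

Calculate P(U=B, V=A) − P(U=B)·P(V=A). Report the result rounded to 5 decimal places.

0.02899

P(U=B) = 0.111 + 0.111 + 0.077 + 0.011 + 0.096 = 0.406.
P(V=A) = 0.067 + 0.111 + 0.024 = 0.202.
P(U=B, V=A) − P(U=B)P(V=A) = 0.111 − 0.406×0.202 = 0.02899.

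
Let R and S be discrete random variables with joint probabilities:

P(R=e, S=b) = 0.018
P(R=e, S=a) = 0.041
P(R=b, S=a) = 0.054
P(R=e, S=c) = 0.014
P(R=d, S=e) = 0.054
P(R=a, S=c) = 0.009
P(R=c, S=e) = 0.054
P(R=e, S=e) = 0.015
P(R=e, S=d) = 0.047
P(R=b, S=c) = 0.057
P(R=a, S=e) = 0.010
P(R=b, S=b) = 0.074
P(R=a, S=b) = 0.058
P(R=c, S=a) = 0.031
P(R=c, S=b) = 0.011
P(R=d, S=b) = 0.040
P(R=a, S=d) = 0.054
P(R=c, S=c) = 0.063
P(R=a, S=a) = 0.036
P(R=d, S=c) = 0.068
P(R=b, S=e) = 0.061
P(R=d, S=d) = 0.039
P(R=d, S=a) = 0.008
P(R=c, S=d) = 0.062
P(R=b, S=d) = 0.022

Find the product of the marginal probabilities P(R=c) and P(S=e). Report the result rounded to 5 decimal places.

P(R=c) = 0.031 + 0.011 + 0.063 + 0.062 + 0.054 = 0.221.
P(S=e) = 0.010 + 0.061 + 0.054 + 0.054 + 0.015 = 0.194.
Product: 0.221 × 0.194 = 0.04287.

0.04287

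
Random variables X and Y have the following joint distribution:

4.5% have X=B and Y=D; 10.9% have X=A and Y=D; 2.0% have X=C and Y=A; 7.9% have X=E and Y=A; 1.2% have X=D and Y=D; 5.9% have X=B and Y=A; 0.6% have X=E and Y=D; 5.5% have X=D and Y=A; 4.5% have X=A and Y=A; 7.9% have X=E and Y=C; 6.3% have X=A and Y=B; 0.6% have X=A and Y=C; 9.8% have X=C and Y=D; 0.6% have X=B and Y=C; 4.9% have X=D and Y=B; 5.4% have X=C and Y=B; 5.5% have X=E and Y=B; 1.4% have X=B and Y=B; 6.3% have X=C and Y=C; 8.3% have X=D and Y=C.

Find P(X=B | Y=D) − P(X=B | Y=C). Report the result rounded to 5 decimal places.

P(Y=D) = 0.109 + 0.045 + 0.098 + 0.012 + 0.006 = 0.270; P(X=B | Y=D) = 0.045/0.270 = 0.166667.
P(Y=C) = 0.006 + 0.006 + 0.063 + 0.083 + 0.079 = 0.237; P(X=B | Y=C) = 0.006/0.237 = 0.025316.
Difference = 0.14135.

0.14135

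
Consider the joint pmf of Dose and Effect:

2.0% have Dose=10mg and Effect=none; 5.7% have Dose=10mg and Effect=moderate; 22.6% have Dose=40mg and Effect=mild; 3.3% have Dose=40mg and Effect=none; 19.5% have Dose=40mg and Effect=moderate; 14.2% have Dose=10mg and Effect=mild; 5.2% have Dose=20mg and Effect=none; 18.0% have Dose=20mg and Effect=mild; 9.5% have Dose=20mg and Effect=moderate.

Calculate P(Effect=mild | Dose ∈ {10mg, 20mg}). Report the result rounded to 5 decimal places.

0.58974

P(Dose=10mg) = 0.020 + 0.142 + 0.057 = 0.219.
P(Dose=20mg) = 0.052 + 0.180 + 0.095 = 0.327.
P(Dose ∈ {10mg, 20mg}) = 0.219 + 0.327 = 0.546; P(Effect=mild, Dose ∈ {10mg, 20mg}) = 0.142 + 0.180 = 0.322.
P(Effect=mild | Dose ∈ {10mg, 20mg}) = 0.322/0.546 = 0.58974.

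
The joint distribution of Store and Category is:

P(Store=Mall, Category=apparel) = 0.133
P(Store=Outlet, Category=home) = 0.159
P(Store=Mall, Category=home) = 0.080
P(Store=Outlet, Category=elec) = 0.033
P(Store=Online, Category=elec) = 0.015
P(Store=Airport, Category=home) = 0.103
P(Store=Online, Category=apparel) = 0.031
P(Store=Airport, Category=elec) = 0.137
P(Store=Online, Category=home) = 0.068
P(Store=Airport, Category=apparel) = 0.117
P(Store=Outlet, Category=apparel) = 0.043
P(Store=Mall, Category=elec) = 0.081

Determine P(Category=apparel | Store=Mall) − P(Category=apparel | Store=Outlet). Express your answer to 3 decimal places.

0.269

P(Store=Mall) = 0.133 + 0.081 + 0.080 = 0.294; P(Category=apparel | Store=Mall) = 0.133/0.294 = 0.4524.
P(Store=Outlet) = 0.043 + 0.033 + 0.159 = 0.235; P(Category=apparel | Store=Outlet) = 0.043/0.235 = 0.1830.
Difference = 0.269.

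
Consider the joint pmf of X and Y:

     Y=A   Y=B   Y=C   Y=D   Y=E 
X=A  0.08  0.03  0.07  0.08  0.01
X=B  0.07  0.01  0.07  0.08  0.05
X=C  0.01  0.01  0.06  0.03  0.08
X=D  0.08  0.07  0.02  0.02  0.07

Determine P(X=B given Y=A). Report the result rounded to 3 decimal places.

P(Y=A) = 0.08 + 0.07 + 0.01 + 0.08 = 0.24.
P(X=B | Y=A) = 0.07/0.24 = 0.292.

0.292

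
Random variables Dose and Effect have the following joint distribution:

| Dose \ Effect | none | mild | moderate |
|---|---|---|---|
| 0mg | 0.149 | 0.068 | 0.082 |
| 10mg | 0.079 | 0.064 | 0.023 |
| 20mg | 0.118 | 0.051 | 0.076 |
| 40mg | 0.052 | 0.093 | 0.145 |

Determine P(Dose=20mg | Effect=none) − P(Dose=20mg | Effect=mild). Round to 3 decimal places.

0.112

P(Effect=none) = 0.149 + 0.079 + 0.118 + 0.052 = 0.398; P(Dose=20mg | Effect=none) = 0.118/0.398 = 0.2965.
P(Effect=mild) = 0.068 + 0.064 + 0.051 + 0.093 = 0.276; P(Dose=20mg | Effect=mild) = 0.051/0.276 = 0.1848.
Difference = 0.112.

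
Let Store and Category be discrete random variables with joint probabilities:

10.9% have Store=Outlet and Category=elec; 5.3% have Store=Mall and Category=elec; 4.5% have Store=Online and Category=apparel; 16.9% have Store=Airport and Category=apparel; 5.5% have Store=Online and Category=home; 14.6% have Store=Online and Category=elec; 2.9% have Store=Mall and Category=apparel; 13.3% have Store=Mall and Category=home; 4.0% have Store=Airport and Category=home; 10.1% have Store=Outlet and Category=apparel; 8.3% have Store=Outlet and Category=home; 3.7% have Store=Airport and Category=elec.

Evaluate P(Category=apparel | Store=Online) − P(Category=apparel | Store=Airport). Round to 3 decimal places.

P(Store=Online) = 0.045 + 0.146 + 0.055 = 0.246; P(Category=apparel | Store=Online) = 0.045/0.246 = 0.1829.
P(Store=Airport) = 0.169 + 0.037 + 0.040 = 0.246; P(Category=apparel | Store=Airport) = 0.169/0.246 = 0.6870.
Difference = -0.504.

-0.504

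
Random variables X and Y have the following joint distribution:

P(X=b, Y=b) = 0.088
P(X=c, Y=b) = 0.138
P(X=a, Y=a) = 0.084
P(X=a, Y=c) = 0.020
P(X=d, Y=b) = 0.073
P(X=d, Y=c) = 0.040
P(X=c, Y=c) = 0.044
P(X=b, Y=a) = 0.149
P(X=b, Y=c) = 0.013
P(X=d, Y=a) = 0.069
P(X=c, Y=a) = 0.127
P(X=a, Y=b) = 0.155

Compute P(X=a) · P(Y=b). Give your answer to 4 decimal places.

P(X=a) = 0.084 + 0.155 + 0.020 = 0.259.
P(Y=b) = 0.155 + 0.088 + 0.138 + 0.073 = 0.454.
Product: 0.259 × 0.454 = 0.1176.

0.1176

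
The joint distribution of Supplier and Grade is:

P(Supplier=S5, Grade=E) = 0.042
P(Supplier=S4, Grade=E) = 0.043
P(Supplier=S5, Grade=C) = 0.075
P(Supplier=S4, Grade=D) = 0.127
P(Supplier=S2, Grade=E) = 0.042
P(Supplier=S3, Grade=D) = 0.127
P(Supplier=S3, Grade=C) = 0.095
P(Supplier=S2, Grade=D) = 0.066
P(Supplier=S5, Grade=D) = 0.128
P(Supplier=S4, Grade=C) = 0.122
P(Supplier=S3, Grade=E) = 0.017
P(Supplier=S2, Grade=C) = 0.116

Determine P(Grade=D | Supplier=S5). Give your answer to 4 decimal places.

P(Supplier=S5) = 0.075 + 0.128 + 0.042 = 0.245.
P(Grade=D | Supplier=S5) = 0.128/0.245 = 0.5224.

0.5224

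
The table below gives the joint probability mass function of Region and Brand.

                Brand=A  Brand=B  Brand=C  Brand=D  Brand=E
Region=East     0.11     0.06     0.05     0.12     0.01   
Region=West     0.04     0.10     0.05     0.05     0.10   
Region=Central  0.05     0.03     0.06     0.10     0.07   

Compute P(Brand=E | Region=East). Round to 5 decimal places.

P(Region=East) = 0.11 + 0.06 + 0.05 + 0.12 + 0.01 = 0.35.
P(Brand=E | Region=East) = 0.01/0.35 = 0.02857.

0.02857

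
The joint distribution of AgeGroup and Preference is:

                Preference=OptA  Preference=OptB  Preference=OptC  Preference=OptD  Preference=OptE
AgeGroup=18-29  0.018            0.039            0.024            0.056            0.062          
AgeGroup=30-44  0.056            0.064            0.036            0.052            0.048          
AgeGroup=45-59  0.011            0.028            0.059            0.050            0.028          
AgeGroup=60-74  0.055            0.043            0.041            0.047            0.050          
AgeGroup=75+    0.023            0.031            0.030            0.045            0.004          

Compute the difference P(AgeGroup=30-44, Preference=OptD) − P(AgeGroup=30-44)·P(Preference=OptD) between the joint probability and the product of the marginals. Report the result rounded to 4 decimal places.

-0.0120

P(AgeGroup=30-44) = 0.056 + 0.064 + 0.036 + 0.052 + 0.048 = 0.256.
P(Preference=OptD) = 0.056 + 0.052 + 0.050 + 0.047 + 0.045 = 0.250.
P(AgeGroup=30-44, Preference=OptD) − P(AgeGroup=30-44)P(Preference=OptD) = 0.052 − 0.256×0.250 = -0.0120.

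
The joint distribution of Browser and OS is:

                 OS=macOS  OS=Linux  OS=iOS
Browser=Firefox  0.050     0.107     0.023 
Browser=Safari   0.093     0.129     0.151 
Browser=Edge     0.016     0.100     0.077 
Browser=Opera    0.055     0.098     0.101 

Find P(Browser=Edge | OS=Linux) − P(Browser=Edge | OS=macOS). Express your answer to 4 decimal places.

P(OS=Linux) = 0.107 + 0.129 + 0.100 + 0.098 = 0.434; P(Browser=Edge | OS=Linux) = 0.100/0.434 = 0.23041.
P(OS=macOS) = 0.050 + 0.093 + 0.016 + 0.055 = 0.214; P(Browser=Edge | OS=macOS) = 0.016/0.214 = 0.07477.
Difference = 0.1556.

0.1556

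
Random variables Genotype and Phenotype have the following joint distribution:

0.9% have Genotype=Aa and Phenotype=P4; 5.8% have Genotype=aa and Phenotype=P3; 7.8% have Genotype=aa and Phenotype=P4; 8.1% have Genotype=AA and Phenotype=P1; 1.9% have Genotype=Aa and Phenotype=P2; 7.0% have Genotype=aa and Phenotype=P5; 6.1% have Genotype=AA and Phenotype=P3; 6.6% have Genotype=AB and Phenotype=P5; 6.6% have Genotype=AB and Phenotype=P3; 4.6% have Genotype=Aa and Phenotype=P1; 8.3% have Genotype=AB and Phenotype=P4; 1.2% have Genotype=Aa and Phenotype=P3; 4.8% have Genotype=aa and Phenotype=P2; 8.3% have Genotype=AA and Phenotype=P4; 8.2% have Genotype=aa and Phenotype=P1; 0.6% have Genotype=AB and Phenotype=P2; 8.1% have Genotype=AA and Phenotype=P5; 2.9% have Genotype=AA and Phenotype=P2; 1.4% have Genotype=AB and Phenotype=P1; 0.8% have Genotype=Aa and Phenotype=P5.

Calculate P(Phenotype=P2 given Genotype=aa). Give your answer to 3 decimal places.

0.143

P(Genotype=aa) = 0.082 + 0.048 + 0.058 + 0.078 + 0.070 = 0.336.
P(Phenotype=P2 | Genotype=aa) = 0.048/0.336 = 0.143.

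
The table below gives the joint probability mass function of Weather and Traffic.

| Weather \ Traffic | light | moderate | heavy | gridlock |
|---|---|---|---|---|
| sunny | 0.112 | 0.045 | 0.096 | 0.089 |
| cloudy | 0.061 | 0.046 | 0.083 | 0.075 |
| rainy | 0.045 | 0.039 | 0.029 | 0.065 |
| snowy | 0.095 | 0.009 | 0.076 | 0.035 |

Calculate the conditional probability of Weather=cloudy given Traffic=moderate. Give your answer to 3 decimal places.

0.331

P(Traffic=moderate) = 0.045 + 0.046 + 0.039 + 0.009 = 0.139.
P(Weather=cloudy | Traffic=moderate) = 0.046/0.139 = 0.331.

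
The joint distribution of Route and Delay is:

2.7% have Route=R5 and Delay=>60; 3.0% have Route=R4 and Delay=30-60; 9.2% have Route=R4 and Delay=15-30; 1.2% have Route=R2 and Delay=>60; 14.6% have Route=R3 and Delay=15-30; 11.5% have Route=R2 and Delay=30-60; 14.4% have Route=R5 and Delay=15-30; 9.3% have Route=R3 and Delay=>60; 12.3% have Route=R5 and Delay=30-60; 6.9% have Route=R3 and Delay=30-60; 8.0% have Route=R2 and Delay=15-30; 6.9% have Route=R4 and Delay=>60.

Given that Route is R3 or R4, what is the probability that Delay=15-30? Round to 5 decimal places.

0.47695

P(Route=R3) = 0.146 + 0.069 + 0.093 = 0.308.
P(Route=R4) = 0.092 + 0.030 + 0.069 = 0.191.
P(Route ∈ {R3, R4}) = 0.308 + 0.191 = 0.499; P(Delay=15-30, Route ∈ {R3, R4}) = 0.146 + 0.092 = 0.238.
P(Delay=15-30 | Route ∈ {R3, R4}) = 0.238/0.499 = 0.47695.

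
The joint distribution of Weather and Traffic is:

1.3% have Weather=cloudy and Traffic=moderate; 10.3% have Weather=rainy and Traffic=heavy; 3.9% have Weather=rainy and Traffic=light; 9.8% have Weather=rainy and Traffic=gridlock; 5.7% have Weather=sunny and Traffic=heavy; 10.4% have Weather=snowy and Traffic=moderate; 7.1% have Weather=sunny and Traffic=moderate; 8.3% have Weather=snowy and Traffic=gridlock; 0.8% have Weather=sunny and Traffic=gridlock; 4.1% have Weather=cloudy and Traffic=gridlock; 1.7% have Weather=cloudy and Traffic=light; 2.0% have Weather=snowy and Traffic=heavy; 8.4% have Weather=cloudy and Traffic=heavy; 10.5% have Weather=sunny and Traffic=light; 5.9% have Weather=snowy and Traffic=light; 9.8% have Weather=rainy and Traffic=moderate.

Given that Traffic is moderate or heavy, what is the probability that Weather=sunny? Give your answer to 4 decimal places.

P(Traffic=moderate) = 0.071 + 0.013 + 0.098 + 0.104 = 0.286.
P(Traffic=heavy) = 0.057 + 0.084 + 0.103 + 0.020 = 0.264.
P(Traffic ∈ {moderate, heavy}) = 0.286 + 0.264 = 0.550; P(Weather=sunny, Traffic ∈ {moderate, heavy}) = 0.071 + 0.057 = 0.128.
P(Weather=sunny | Traffic ∈ {moderate, heavy}) = 0.128/0.550 = 0.2327.

0.2327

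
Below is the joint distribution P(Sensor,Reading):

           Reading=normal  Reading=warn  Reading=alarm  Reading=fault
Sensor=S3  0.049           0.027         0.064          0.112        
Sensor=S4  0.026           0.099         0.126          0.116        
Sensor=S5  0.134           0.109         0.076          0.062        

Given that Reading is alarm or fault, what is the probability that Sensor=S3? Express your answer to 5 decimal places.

P(Reading=alarm) = 0.064 + 0.126 + 0.076 = 0.266.
P(Reading=fault) = 0.112 + 0.116 + 0.062 = 0.290.
P(Reading ∈ {alarm, fault}) = 0.266 + 0.290 = 0.556; P(Sensor=S3, Reading ∈ {alarm, fault}) = 0.064 + 0.112 = 0.176.
P(Sensor=S3 | Reading ∈ {alarm, fault}) = 0.176/0.556 = 0.31655.

0.31655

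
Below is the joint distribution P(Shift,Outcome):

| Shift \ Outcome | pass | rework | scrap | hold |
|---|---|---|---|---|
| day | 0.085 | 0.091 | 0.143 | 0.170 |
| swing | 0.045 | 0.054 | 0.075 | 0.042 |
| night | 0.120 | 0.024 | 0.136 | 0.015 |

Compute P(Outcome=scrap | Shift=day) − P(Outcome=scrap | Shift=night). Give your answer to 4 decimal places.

P(Shift=day) = 0.085 + 0.091 + 0.143 + 0.170 = 0.489; P(Outcome=scrap | Shift=day) = 0.143/0.489 = 0.29243.
P(Shift=night) = 0.120 + 0.024 + 0.136 + 0.015 = 0.295; P(Outcome=scrap | Shift=night) = 0.136/0.295 = 0.46102.
Difference = -0.1686.

-0.1686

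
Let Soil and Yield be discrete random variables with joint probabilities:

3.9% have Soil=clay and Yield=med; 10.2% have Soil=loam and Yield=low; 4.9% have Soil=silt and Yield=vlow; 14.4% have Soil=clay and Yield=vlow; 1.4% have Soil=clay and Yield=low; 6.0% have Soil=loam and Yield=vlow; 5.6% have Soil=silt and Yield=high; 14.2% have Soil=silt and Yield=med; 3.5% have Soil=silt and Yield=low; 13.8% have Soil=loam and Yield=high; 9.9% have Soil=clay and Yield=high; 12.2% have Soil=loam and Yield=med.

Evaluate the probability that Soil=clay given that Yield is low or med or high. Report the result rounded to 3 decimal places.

P(Yield=low) = 0.102 + 0.014 + 0.035 = 0.151.
P(Yield=med) = 0.122 + 0.039 + 0.142 = 0.303.
P(Yield=high) = 0.138 + 0.099 + 0.056 = 0.293.
P(Yield ∈ {low, med, high}) = 0.151 + 0.303 + 0.293 = 0.747; P(Soil=clay, Yield ∈ {low, med, high}) = 0.014 + 0.039 + 0.099 = 0.152.
P(Soil=clay | Yield ∈ {low, med, high}) = 0.152/0.747 = 0.203.

0.203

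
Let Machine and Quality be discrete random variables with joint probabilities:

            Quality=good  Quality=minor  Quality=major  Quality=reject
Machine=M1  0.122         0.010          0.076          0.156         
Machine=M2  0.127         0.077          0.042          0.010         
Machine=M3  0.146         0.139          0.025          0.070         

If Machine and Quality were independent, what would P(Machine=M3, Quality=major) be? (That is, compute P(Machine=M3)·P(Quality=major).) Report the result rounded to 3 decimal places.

0.054

P(Machine=M3) = 0.146 + 0.139 + 0.025 + 0.070 = 0.380.
P(Quality=major) = 0.076 + 0.042 + 0.025 = 0.143.
Product: 0.380 × 0.143 = 0.054.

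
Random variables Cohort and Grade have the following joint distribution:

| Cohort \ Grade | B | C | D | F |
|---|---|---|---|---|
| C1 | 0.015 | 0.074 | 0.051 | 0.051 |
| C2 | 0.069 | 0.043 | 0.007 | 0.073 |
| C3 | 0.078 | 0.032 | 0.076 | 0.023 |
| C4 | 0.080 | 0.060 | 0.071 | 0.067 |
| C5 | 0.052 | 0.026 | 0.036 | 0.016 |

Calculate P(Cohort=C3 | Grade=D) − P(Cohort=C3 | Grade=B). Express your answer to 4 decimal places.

P(Grade=D) = 0.051 + 0.007 + 0.076 + 0.071 + 0.036 = 0.241; P(Cohort=C3 | Grade=D) = 0.076/0.241 = 0.31535.
P(Grade=B) = 0.015 + 0.069 + 0.078 + 0.080 + 0.052 = 0.294; P(Cohort=C3 | Grade=B) = 0.078/0.294 = 0.26531.
Difference = 0.0500.

0.0500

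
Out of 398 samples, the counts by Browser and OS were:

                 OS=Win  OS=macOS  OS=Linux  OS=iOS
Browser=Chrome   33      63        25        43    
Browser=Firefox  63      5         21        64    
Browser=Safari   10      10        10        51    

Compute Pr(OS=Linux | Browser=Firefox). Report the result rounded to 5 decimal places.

Total with Browser=Firefox: 63 + 5 + 21 + 64 = 153.
P(OS=Linux | Browser=Firefox) = 21/153 = 0.13725.

0.13725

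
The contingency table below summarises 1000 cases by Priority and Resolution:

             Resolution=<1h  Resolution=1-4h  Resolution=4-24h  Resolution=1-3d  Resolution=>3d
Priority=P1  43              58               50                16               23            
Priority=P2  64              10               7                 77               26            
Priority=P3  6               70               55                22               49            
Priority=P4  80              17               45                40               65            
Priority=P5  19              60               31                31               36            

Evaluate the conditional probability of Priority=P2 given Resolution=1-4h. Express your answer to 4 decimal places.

Total with Resolution=1-4h: 58 + 10 + 70 + 17 + 60 = 215.
P(Priority=P2 | Resolution=1-4h) = 10/215 = 0.0465.

0.0465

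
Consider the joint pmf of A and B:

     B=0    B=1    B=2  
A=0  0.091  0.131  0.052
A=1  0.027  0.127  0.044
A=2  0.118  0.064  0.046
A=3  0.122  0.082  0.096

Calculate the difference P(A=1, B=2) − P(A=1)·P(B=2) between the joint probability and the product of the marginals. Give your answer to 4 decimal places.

P(A=1) = 0.027 + 0.127 + 0.044 = 0.198.
P(B=2) = 0.052 + 0.044 + 0.046 + 0.096 = 0.238.
P(A=1, B=2) − P(A=1)P(B=2) = 0.044 − 0.198×0.238 = -0.0031.

-0.0031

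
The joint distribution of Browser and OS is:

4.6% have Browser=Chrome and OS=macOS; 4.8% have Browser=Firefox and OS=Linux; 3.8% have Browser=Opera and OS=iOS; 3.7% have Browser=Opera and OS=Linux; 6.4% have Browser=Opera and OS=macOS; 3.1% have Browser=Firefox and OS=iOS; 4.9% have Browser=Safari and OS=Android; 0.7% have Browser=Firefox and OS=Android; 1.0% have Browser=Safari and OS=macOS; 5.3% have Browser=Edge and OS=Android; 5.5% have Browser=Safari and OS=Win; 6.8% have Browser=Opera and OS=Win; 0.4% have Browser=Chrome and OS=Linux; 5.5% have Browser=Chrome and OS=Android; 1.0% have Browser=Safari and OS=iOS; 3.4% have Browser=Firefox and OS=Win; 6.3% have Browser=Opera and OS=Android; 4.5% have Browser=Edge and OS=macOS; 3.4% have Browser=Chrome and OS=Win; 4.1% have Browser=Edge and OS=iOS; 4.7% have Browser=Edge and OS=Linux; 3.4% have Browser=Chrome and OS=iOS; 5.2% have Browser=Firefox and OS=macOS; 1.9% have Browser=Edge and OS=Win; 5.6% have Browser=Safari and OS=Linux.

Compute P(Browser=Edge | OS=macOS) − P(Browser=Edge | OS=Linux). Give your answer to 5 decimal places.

P(OS=macOS) = 0.046 + 0.052 + 0.010 + 0.045 + 0.064 = 0.217; P(Browser=Edge | OS=macOS) = 0.045/0.217 = 0.207373.
P(OS=Linux) = 0.004 + 0.048 + 0.056 + 0.047 + 0.037 = 0.192; P(Browser=Edge | OS=Linux) = 0.047/0.192 = 0.244792.
Difference = -0.03742.

-0.03742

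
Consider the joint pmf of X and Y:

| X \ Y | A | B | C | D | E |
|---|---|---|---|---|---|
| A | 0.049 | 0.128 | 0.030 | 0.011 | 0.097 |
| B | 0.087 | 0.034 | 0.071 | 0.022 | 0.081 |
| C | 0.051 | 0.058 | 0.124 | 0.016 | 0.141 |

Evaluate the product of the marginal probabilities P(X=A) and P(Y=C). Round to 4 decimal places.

P(X=A) = 0.049 + 0.128 + 0.030 + 0.011 + 0.097 = 0.315.
P(Y=C) = 0.030 + 0.071 + 0.124 = 0.225.
Product: 0.315 × 0.225 = 0.0709.

0.0709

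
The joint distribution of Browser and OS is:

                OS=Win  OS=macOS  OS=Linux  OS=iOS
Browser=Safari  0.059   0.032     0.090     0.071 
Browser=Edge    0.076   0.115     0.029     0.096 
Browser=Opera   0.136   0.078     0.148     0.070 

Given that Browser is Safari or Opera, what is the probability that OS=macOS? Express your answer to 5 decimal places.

0.16082

P(Browser=Safari) = 0.059 + 0.032 + 0.090 + 0.071 = 0.252.
P(Browser=Opera) = 0.136 + 0.078 + 0.148 + 0.070 = 0.432.
P(Browser ∈ {Safari, Opera}) = 0.252 + 0.432 = 0.684; P(OS=macOS, Browser ∈ {Safari, Opera}) = 0.032 + 0.078 = 0.110.
P(OS=macOS | Browser ∈ {Safari, Opera}) = 0.110/0.684 = 0.16082.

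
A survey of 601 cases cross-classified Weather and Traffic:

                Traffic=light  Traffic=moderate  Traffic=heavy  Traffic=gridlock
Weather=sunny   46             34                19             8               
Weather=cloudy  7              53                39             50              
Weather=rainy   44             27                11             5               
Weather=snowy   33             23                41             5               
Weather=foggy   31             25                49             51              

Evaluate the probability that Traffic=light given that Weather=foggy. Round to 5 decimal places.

Total with Weather=foggy: 31 + 25 + 49 + 51 = 156.
P(Traffic=light | Weather=foggy) = 31/156 = 0.19872.

0.19872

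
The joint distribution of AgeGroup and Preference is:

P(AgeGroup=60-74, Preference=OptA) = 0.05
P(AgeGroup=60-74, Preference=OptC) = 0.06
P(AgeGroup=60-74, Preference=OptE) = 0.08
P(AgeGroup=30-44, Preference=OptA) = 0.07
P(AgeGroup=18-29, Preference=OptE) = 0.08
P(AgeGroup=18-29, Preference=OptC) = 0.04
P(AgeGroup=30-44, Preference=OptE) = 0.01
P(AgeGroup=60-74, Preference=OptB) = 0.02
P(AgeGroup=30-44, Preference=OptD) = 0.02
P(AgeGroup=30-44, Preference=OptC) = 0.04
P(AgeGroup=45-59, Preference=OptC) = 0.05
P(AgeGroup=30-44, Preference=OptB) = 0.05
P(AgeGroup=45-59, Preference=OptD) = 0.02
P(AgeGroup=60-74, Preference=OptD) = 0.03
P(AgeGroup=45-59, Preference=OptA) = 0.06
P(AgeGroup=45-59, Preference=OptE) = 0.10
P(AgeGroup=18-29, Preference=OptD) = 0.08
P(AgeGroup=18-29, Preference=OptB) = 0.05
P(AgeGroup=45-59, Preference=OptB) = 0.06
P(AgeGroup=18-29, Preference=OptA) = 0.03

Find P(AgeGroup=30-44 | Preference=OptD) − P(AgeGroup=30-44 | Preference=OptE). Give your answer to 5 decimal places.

P(Preference=OptD) = 0.08 + 0.02 + 0.02 + 0.03 = 0.15; P(AgeGroup=30-44 | Preference=OptD) = 0.02/0.15 = 0.133333.
P(Preference=OptE) = 0.08 + 0.01 + 0.10 + 0.08 = 0.27; P(AgeGroup=30-44 | Preference=OptE) = 0.01/0.27 = 0.037037.
Difference = 0.09630.

0.09630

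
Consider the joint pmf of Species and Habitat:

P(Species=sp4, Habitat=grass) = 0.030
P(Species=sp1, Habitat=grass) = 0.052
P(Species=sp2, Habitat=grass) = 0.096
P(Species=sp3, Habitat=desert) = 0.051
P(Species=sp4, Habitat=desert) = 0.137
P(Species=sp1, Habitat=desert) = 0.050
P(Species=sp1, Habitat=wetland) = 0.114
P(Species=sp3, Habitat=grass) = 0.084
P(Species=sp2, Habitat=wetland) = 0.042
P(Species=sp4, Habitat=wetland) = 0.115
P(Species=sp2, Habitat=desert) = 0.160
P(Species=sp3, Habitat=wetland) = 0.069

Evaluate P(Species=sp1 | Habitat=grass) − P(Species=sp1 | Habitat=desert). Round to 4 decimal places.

P(Habitat=grass) = 0.052 + 0.096 + 0.084 + 0.030 = 0.262; P(Species=sp1 | Habitat=grass) = 0.052/0.262 = 0.19847.
P(Habitat=desert) = 0.050 + 0.160 + 0.051 + 0.137 = 0.398; P(Species=sp1 | Habitat=desert) = 0.050/0.398 = 0.12563.
Difference = 0.0728.

0.0728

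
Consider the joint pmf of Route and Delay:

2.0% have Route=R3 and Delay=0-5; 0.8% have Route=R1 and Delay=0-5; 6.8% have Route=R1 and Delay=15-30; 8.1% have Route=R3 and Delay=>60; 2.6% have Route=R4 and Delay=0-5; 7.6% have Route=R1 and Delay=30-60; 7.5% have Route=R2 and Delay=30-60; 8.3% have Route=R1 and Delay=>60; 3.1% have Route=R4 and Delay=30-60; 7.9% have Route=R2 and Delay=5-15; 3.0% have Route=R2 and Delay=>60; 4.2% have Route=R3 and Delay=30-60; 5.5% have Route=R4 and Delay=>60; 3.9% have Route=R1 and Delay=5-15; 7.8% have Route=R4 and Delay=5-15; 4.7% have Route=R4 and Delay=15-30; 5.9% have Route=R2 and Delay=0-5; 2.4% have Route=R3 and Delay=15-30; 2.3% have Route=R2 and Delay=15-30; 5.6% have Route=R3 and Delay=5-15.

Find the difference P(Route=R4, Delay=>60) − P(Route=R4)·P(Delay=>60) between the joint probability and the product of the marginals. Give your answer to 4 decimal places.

-0.0040

P(Route=R4) = 0.026 + 0.078 + 0.047 + 0.031 + 0.055 = 0.237.
P(Delay=>60) = 0.083 + 0.030 + 0.081 + 0.055 = 0.249.
P(Route=R4, Delay=>60) − P(Route=R4)P(Delay=>60) = 0.055 − 0.237×0.249 = -0.0040.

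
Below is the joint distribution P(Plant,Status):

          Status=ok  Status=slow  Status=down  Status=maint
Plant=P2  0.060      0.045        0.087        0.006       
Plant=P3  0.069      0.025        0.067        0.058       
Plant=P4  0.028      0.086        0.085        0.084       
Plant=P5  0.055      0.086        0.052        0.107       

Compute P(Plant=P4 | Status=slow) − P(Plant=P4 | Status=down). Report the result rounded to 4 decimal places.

P(Status=slow) = 0.045 + 0.025 + 0.086 + 0.086 = 0.242; P(Plant=P4 | Status=slow) = 0.086/0.242 = 0.35537.
P(Status=down) = 0.087 + 0.067 + 0.085 + 0.052 = 0.291; P(Plant=P4 | Status=down) = 0.085/0.291 = 0.29210.
Difference = 0.0633.

0.0633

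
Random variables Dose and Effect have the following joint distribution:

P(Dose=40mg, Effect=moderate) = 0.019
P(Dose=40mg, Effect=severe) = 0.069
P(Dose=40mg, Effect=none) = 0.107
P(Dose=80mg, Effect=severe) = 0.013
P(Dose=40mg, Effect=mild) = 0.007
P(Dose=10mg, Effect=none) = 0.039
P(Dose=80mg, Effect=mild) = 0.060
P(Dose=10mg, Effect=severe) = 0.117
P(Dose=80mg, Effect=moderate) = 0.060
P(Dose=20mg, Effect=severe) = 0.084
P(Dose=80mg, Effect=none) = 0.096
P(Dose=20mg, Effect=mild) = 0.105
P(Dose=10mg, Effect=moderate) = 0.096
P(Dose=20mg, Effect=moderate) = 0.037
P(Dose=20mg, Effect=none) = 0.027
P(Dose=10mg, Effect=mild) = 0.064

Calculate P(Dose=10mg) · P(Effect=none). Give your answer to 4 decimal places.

0.0850

P(Dose=10mg) = 0.039 + 0.064 + 0.096 + 0.117 = 0.316.
P(Effect=none) = 0.039 + 0.027 + 0.107 + 0.096 = 0.269.
Product: 0.316 × 0.269 = 0.0850.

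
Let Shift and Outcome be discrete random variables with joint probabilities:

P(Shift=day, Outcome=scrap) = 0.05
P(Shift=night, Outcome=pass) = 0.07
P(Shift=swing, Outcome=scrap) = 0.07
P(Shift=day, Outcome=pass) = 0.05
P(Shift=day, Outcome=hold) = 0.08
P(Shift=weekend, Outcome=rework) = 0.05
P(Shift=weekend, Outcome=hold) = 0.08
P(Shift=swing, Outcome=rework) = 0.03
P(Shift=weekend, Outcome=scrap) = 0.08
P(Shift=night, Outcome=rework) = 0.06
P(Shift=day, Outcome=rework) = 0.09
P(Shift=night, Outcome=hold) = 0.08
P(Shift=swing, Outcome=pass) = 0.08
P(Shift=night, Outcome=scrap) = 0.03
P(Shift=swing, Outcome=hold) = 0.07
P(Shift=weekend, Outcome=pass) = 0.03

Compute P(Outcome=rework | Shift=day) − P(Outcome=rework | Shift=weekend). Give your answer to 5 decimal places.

P(Shift=day) = 0.05 + 0.09 + 0.05 + 0.08 = 0.27; P(Outcome=rework | Shift=day) = 0.09/0.27 = 0.333333.
P(Shift=weekend) = 0.03 + 0.05 + 0.08 + 0.08 = 0.24; P(Outcome=rework | Shift=weekend) = 0.05/0.24 = 0.208333.
Difference = 0.12500.

0.12500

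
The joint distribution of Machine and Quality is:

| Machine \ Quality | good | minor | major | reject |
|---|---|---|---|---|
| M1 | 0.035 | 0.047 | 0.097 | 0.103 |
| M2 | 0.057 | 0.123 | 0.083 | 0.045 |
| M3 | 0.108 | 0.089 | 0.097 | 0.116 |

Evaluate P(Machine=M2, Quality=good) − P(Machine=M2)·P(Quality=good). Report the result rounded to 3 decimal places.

P(Machine=M2) = 0.057 + 0.123 + 0.083 + 0.045 = 0.308.
P(Quality=good) = 0.035 + 0.057 + 0.108 = 0.200.
P(Machine=M2, Quality=good) − P(Machine=M2)P(Quality=good) = 0.057 − 0.308×0.200 = -0.005.

-0.005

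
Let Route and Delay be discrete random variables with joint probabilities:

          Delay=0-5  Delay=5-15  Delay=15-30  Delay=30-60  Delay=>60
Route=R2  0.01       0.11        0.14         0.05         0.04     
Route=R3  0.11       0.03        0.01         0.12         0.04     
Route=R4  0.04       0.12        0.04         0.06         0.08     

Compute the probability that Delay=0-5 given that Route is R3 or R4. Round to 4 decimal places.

P(Route=R3) = 0.11 + 0.03 + 0.01 + 0.12 + 0.04 = 0.31.
P(Route=R4) = 0.04 + 0.12 + 0.04 + 0.06 + 0.08 = 0.34.
P(Route ∈ {R3, R4}) = 0.31 + 0.34 = 0.65; P(Delay=0-5, Route ∈ {R3, R4}) = 0.11 + 0.04 = 0.15.
P(Delay=0-5 | Route ∈ {R3, R4}) = 0.15/0.65 = 0.2308.

0.2308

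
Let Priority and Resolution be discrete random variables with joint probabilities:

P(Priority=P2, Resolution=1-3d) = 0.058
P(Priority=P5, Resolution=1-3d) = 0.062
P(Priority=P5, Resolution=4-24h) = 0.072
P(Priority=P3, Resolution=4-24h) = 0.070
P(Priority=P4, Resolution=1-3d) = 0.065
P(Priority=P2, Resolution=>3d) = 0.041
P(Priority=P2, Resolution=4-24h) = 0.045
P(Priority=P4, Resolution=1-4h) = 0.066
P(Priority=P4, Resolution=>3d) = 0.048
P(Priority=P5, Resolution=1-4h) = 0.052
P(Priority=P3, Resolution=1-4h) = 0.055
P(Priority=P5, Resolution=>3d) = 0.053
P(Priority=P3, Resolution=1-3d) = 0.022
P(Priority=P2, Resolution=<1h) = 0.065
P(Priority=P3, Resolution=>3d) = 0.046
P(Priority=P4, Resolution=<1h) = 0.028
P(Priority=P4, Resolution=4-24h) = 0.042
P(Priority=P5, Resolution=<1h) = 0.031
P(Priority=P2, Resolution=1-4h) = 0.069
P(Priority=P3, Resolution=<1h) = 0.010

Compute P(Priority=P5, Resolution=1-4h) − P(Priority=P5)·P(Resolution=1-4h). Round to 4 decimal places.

-0.0133

P(Priority=P5) = 0.031 + 0.052 + 0.072 + 0.062 + 0.053 = 0.270.
P(Resolution=1-4h) = 0.069 + 0.055 + 0.066 + 0.052 = 0.242.
P(Priority=P5, Resolution=1-4h) − P(Priority=P5)P(Resolution=1-4h) = 0.052 − 0.270×0.242 = -0.0133.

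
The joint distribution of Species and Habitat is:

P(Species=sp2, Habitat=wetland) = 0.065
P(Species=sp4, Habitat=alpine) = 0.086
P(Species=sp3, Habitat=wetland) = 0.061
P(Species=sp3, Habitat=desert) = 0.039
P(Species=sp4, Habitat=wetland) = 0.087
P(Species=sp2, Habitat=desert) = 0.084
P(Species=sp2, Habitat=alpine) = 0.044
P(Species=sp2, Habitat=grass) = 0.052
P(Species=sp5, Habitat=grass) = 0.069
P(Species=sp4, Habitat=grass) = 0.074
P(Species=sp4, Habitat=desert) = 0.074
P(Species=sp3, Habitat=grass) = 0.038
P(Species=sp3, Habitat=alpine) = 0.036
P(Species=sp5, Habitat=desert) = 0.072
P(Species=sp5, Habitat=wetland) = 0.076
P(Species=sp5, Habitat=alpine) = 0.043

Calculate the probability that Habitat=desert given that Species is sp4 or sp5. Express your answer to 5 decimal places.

0.25129

P(Species=sp4) = 0.074 + 0.087 + 0.074 + 0.086 = 0.321.
P(Species=sp5) = 0.069 + 0.076 + 0.072 + 0.043 = 0.260.
P(Species ∈ {sp4, sp5}) = 0.321 + 0.260 = 0.581; P(Habitat=desert, Species ∈ {sp4, sp5}) = 0.074 + 0.072 = 0.146.
P(Habitat=desert | Species ∈ {sp4, sp5}) = 0.146/0.581 = 0.25129.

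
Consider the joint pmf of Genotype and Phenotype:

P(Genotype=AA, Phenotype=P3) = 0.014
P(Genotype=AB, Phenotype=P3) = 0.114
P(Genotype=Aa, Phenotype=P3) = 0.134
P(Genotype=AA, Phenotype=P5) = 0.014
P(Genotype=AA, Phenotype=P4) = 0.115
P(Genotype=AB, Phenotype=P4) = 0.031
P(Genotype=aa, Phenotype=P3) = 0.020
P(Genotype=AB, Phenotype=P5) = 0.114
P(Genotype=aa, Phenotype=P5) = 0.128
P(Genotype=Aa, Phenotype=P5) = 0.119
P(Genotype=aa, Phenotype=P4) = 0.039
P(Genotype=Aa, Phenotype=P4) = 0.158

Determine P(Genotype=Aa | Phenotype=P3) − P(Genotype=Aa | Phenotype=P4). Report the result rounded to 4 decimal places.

0.0145

P(Phenotype=P3) = 0.014 + 0.134 + 0.020 + 0.114 = 0.282; P(Genotype=Aa | Phenotype=P3) = 0.134/0.282 = 0.47518.
P(Phenotype=P4) = 0.115 + 0.158 + 0.039 + 0.031 = 0.343; P(Genotype=Aa | Phenotype=P4) = 0.158/0.343 = 0.46064.
Difference = 0.0145.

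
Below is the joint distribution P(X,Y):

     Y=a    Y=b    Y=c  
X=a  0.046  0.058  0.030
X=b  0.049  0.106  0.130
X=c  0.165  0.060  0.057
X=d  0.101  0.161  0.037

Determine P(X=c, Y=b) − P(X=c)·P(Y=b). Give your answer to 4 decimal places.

P(X=c) = 0.165 + 0.060 + 0.057 = 0.282.
P(Y=b) = 0.058 + 0.106 + 0.060 + 0.161 = 0.385.
P(X=c, Y=b) − P(X=c)P(Y=b) = 0.060 − 0.282×0.385 = -0.0486.

-0.0486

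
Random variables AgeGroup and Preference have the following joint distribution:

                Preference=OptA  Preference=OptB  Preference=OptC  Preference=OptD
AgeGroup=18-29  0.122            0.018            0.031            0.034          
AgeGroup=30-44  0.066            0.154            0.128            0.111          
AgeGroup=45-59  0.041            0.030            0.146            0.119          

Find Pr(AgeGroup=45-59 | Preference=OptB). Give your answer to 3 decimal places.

P(Preference=OptB) = 0.018 + 0.154 + 0.030 = 0.202.
P(AgeGroup=45-59 | Preference=OptB) = 0.030/0.202 = 0.149.

0.149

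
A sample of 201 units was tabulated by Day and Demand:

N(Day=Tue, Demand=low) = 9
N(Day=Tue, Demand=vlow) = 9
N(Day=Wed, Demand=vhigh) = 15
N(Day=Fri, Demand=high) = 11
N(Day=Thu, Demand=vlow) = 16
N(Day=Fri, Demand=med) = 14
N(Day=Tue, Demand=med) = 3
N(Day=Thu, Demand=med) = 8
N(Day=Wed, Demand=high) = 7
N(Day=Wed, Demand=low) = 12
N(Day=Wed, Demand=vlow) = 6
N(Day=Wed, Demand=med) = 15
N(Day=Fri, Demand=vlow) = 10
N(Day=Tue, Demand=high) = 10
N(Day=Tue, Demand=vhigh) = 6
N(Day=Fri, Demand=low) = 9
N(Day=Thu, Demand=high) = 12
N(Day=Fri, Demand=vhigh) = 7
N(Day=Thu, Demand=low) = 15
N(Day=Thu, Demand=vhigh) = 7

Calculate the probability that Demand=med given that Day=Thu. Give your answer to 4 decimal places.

Total with Day=Thu: 16 + 15 + 8 + 12 + 7 = 58.
P(Demand=med | Day=Thu) = 8/58 = 0.1379.

0.1379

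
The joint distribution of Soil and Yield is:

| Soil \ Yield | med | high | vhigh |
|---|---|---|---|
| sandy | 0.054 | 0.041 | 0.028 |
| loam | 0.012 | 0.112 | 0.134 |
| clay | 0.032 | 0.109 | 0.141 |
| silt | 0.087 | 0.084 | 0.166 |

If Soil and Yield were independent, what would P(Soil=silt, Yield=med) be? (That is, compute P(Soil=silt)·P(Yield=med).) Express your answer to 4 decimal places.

P(Soil=silt) = 0.087 + 0.084 + 0.166 = 0.337.
P(Yield=med) = 0.054 + 0.012 + 0.032 + 0.087 = 0.185.
Product: 0.337 × 0.185 = 0.0623.

0.0623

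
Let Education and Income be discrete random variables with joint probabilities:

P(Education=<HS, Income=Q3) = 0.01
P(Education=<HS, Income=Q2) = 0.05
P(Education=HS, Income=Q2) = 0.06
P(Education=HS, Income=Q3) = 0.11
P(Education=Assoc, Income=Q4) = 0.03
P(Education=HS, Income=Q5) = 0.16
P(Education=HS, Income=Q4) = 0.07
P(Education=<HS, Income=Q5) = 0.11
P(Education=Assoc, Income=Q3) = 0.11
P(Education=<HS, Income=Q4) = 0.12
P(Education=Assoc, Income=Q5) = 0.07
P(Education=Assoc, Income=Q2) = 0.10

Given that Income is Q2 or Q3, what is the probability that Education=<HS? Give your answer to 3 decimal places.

0.136

P(Income=Q2) = 0.05 + 0.06 + 0.10 = 0.21.
P(Income=Q3) = 0.01 + 0.11 + 0.11 = 0.23.
P(Income ∈ {Q2, Q3}) = 0.21 + 0.23 = 0.44; P(Education=<HS, Income ∈ {Q2, Q3}) = 0.05 + 0.01 = 0.06.
P(Education=<HS | Income ∈ {Q2, Q3}) = 0.06/0.44 = 0.136.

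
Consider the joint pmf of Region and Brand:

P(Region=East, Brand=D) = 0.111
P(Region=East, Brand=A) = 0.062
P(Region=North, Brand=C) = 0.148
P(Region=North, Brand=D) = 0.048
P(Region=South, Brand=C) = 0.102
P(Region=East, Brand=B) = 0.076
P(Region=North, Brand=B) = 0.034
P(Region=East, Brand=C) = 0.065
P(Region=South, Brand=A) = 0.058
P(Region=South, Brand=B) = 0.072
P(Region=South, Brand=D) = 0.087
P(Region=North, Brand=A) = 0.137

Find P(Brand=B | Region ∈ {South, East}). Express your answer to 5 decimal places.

P(Region=South) = 0.058 + 0.072 + 0.102 + 0.087 = 0.319.
P(Region=East) = 0.062 + 0.076 + 0.065 + 0.111 = 0.314.
P(Region ∈ {South, East}) = 0.319 + 0.314 = 0.633; P(Brand=B, Region ∈ {South, East}) = 0.072 + 0.076 = 0.148.
P(Brand=B | Region ∈ {South, East}) = 0.148/0.633 = 0.23381.

0.23381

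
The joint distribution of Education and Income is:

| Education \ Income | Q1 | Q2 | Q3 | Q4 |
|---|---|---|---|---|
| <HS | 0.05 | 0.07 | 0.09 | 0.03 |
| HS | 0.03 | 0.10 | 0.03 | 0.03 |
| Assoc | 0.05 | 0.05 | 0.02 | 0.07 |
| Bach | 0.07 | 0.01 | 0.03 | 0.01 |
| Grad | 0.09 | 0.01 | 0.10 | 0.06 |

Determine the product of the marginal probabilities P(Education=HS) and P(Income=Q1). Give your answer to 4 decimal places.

P(Education=HS) = 0.03 + 0.10 + 0.03 + 0.03 = 0.19.
P(Income=Q1) = 0.05 + 0.03 + 0.05 + 0.07 + 0.09 = 0.29.
Product: 0.19 × 0.29 = 0.0551.

0.0551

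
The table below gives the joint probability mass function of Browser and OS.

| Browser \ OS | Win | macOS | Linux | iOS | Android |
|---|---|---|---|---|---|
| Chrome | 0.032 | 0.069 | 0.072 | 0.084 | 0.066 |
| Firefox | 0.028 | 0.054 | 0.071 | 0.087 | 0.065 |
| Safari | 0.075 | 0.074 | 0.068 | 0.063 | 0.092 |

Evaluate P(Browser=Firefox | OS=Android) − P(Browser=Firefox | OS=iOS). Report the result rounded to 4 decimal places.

-0.0803

P(OS=Android) = 0.066 + 0.065 + 0.092 = 0.223; P(Browser=Firefox | OS=Android) = 0.065/0.223 = 0.29148.
P(OS=iOS) = 0.084 + 0.087 + 0.063 = 0.234; P(Browser=Firefox | OS=iOS) = 0.087/0.234 = 0.37179.
Difference = -0.0803.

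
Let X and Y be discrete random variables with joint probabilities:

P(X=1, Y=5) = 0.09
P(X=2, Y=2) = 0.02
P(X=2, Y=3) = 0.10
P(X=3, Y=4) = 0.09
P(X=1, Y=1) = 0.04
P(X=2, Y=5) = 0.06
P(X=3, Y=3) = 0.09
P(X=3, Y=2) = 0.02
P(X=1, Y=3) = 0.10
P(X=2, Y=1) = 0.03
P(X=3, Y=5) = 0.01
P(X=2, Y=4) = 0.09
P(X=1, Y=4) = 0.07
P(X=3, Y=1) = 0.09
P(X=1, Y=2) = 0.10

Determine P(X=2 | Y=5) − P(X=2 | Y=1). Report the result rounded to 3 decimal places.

0.188

P(Y=5) = 0.09 + 0.06 + 0.01 = 0.16; P(X=2 | Y=5) = 0.06/0.16 = 0.3750.
P(Y=1) = 0.04 + 0.03 + 0.09 = 0.16; P(X=2 | Y=1) = 0.03/0.16 = 0.1875.
Difference = 0.188.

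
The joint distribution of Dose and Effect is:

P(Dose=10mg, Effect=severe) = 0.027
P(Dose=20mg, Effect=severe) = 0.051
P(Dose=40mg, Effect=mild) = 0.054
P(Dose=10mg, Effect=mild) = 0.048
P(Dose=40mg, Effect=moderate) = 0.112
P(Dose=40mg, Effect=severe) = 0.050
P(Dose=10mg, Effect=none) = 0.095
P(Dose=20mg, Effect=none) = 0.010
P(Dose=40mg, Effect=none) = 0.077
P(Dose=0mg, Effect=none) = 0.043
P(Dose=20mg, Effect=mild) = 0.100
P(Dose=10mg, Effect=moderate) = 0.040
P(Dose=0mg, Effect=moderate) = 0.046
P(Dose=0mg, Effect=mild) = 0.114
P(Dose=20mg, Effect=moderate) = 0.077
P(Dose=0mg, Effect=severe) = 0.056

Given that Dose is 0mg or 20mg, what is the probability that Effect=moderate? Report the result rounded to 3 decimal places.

0.247

P(Dose=0mg) = 0.043 + 0.114 + 0.046 + 0.056 = 0.259.
P(Dose=20mg) = 0.010 + 0.100 + 0.077 + 0.051 = 0.238.
P(Dose ∈ {0mg, 20mg}) = 0.259 + 0.238 = 0.497; P(Effect=moderate, Dose ∈ {0mg, 20mg}) = 0.046 + 0.077 = 0.123.
P(Effect=moderate | Dose ∈ {0mg, 20mg}) = 0.123/0.497 = 0.247.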